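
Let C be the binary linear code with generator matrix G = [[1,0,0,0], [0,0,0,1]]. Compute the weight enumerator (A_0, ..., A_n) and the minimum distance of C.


Weight distribution: A_0 = 1, A_1 = 2, A_2 = 1. Minimum distance d = 1.

Enumerate all 2^2 = 4 messages m ∈ F_2^2.
For each, compute codeword c = mG in F_2^4, then tally its weight.
  m = 00 → c = 0000, weight = 0.
  m = 10 → c = 1000, weight = 1.
  m = 01 → c = 0001, weight = 1.
  m = 11 → c = 1001, weight = 2.
Tally weights:
  weight 0: 1 codewords.
  weight 1: 2 codewords.
  weight 2: 1 codewords.
Minimum distance d = smallest w > 0 with A_w > 0 = 1.
Sanity: Σ A_w = 4 = 2^2 = 4 ✓.


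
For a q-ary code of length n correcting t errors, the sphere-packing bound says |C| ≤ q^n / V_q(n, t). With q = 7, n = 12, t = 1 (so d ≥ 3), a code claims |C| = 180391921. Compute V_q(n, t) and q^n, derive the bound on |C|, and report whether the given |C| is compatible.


V_q(n, t) = 73, q^n = 13841287201, Hamming bound = 189606673, |C| = 180391921 ≤ bound (satisfied).

Step 1: Compute V_q(n, t) = Σ_{j=0}^1 C(n, j) (q−1)^j.
  j = 0: C(12,0)·(6)^0 = 1·1 = 1.
  j = 1: C(12,1)·(6)^1 = 12·6 = 72.
  V_q(n, t) = 1 + 72 = 73.
Step 2: q^n = 7^12 = 13841287201.
Step 3: Hamming bound ⌊q^n / V_q(n,t)⌋ = ⌊13841287201/73⌋ = 189606673.
Step 4: Compare |C| = 180391921 to 189606673: satisfied.
The claimed |C| lies below the Hamming bound.


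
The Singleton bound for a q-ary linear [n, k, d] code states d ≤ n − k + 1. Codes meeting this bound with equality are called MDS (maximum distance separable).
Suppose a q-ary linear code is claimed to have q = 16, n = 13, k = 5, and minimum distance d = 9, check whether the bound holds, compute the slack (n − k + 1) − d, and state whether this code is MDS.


Singleton RHS = n − k + 1 = 9, slack = 0, bound satisfied, MDS.

Singleton bound: d ≤ n − k + 1.
Here n = 13, k = 5, so n − k + 1 = 9.
Given d = 9, check d ≤ 9: YES.
Slack = (n − k + 1) − d = 0.
The code is MDS (slack = 0).
Description: the claimed parameters are [13, 5, 9]_16; such a code would be MDS (meets Singleton bound).


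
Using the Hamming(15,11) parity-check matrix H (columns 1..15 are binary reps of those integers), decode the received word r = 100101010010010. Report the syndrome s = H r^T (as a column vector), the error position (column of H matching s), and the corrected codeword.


s = (1, 1, 1, 0)^T, error position = 14, corrected codeword c = 100101010010000

Compute s = H r^T mod 2 one row at a time:
  s_1 = 1 + 0 + 0 + 1 + 0 + 0 + 1 + 0 = 3 ≡ 1 (mod 2).
  s_2 = 1 + 0 + 1 + 0 + 0 + 0 + 1 + 0 = 3 ≡ 1 (mod 2).
  s_3 = 0 + 0 + 1 + 0 + 0 + 1 + 1 + 0 = 3 ≡ 1 (mod 2).
  s_4 = 1 + 0 + 0 + 0 + 0 + 1 + 0 + 0 = 2 ≡ 0 (mod 2).
s = (1, 1, 1, 0)^T — this equals column 14 of H (binary 1110), so error is at position 14.
Correct: flip bit 14 of r = 100101010010010 to get c = 100101010010000.


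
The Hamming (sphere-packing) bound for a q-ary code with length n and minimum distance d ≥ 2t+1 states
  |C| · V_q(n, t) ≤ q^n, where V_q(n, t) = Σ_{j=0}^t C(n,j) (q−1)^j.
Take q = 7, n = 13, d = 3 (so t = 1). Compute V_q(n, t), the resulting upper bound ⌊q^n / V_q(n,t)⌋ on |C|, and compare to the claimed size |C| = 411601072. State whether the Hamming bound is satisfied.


V_q(n, t) = 79, q^n = 96889010407, Hamming bound = 1226443169, |C| = 411601072 ≤ bound (satisfied).

Step 1: Compute V_q(n, t) = Σ_{j=0}^1 C(n, j) (q−1)^j.
  j = 0: C(13,0)·(6)^0 = 1·1 = 1.
  j = 1: C(13,1)·(6)^1 = 13·6 = 78.
  V_q(n, t) = 1 + 78 = 79.
Step 2: q^n = 7^13 = 96889010407.
Step 3: Hamming bound ⌊q^n / V_q(n,t)⌋ = ⌊96889010407/79⌋ = 1226443169.
Step 4: Compare |C| = 411601072 to 1226443169: satisfied.
The claimed |C| lies below the Hamming bound.


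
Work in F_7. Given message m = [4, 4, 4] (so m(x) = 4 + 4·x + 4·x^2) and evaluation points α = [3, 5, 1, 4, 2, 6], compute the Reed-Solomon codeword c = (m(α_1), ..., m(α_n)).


c = [3, 5, 5, 0, 0, 4]

Message polynomial: m(x) = 4 + 4·x + 4·x^2 (mod 7).
For each evaluation point α_i, compute m(α_i) mod 7:
  α_1 = 3: Horner steps 4 → 2 → 3, so m(3) = 3.
  α_2 = 5: Horner steps 4 → 3 → 5, so m(5) = 5.
  α_3 = 1: Horner steps 4 → 1 → 5, so m(1) = 5.
  α_4 = 4: Horner steps 4 → 6 → 0, so m(4) = 0.
  α_5 = 2: Horner steps 4 → 5 → 0, so m(2) = 0.
  α_6 = 6: Horner steps 4 → 0 → 4, so m(6) = 4.
Codeword c = [3, 5, 5, 0, 0, 4] ∈ F_7^6.


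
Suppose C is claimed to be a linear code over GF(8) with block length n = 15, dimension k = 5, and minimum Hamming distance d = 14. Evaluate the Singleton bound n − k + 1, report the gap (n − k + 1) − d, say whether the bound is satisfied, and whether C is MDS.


Singleton RHS = n − k + 1 = 11, slack = -3, bound violated (no such code; not MDS).

Singleton bound: d ≤ n − k + 1.
Here n = 15, k = 5, so n − k + 1 = 11.
Given d = 14, check d ≤ 11: NO.
Slack = (n − k + 1) − d = -3.
The slack is negative: d = 14 exceeds n − k + 1 = 11 by 3, so the Singleton bound is violated and no linear [15, 5, 14]_8 code can exist. In particular it is not MDS (MDS requires d = n − k + 1 exactly).
Description: the claimed parameters are [15, 5, 14]_8; such a code would be impossible (violates the Singleton bound).


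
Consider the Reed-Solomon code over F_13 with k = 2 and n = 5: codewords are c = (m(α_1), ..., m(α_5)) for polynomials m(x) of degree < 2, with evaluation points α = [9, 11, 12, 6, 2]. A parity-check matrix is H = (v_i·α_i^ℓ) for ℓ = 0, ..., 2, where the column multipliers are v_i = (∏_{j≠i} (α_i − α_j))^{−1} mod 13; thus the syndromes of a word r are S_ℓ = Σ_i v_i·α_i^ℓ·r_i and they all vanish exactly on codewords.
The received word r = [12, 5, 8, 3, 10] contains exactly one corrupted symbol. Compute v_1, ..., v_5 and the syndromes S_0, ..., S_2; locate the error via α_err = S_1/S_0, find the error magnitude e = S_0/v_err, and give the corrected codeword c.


S = (10, 7, 1), error at position 5, error magnitude e = 6, c = [12, 5, 8, 3, 4].

Step 1: column multipliers v_i = (∏_{j≠i}(α_i − α_j))^{−1} mod 13.
  i = 1 (α = 9): (9−11)(9−12)(9−6)(9−2) = (−2)·(−3)·3·7 = 126 ≡ 9, so v_1 = 9^{−1} = 3 (mod 13).
  i = 2 (α = 11): (11−9)(11−12)(11−6)(11−2) = 2·(−1)·5·9 = −90 ≡ 1, so v_2 = 1^{−1} = 1 (mod 13).
  i = 3 (α = 12): (12−9)(12−11)(12−6)(12−2) = 3·1·6·10 = 180 ≡ 11, so v_3 = 11^{−1} = 6 (mod 13).
  i = 4 (α = 6): (6−9)(6−11)(6−12)(6−2) = (−3)·(−5)·(−6)·4 = −360 ≡ 4, so v_4 = 4^{−1} = 10 (mod 13).
  i = 5 (α = 2): (2−9)(2−11)(2−12)(2−6) = (−7)·(−9)·(−10)·(−4) = 2520 ≡ 11, so v_5 = 11^{−1} = 6 (mod 13).
  v = [3, 1, 6, 10, 6].
Step 2: syndromes of r = [12, 5, 8, 3, 10] (all sums mod 13).
  S_0 = Σ v_i r_i = 3·12 + 1·5 + 6·8 + 10·3 + 6·10 = 179 ≡ 10.
  S_1 = Σ v_i α_i r_i = 3·9·12 + 1·11·5 + 6·12·8 + 10·6·3 + 6·2·10 = 1255 ≡ 7.
  α_i^2 mod 13 = [3, 4, 1, 10, 4].
  S_2 = Σ v_i α_i^2 r_i = 3·3·12 + 1·4·5 + 6·1·8 + 10·10·3 + 6·4·10 = 716 ≡ 1.
  S = (10, 7, 1) ≠ 0, so r is not a codeword (an error is present).
Step 3: locate the error. For a single error e at position i, S_ℓ = v_i·e·α_i^ℓ, so α_err = S_1/S_0.
  S_0^{−1} = 10^{−1} = 4 (mod 13), so α_err = 7·4 = 28 ≡ 2 = α_5. Error position i = 5.
  Consistency check: S_2/S_1 = 1·2 = 2 ≡ 2 = α_err ✓ (single-error assumption holds).
Step 4: error magnitude e = S_0/v_5 = S_0·∏_{j≠5}(α_5 − α_j) = 10·11 = 110 ≡ 6 (mod 13).
Step 5: correct position 5: c_5 = r_5 − e = 10 − 6 ≡ 4 (mod 13). Hence c = [12, 5, 8, 3, 4].
  Check: interpolating c through the α_i gives m(x) = 11 + 3·x (degree < 2) with m(α_i) = c_i for every i, so c is indeed a codeword.


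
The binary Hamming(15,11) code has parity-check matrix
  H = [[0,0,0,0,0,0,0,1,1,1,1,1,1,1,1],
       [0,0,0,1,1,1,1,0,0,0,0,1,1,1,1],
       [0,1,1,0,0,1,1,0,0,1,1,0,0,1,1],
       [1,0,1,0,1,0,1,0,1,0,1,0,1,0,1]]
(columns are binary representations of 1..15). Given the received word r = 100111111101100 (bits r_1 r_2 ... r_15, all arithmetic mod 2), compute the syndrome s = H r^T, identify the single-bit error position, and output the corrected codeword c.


s = (1, 0, 1, 1)^T, error position = 11, corrected codeword c = 100111111111100

Compute s = H r^T mod 2 one row at a time:
  s_1 = 1 + 1 + 1 + 0 + 1 + 1 + 0 + 0 = 5 ≡ 1 (mod 2).
  s_2 = 1 + 1 + 1 + 1 + 1 + 1 + 0 + 0 = 6 ≡ 0 (mod 2).
  s_3 = 0 + 0 + 1 + 1 + 1 + 0 + 0 + 0 = 3 ≡ 1 (mod 2).
  s_4 = 1 + 0 + 1 + 1 + 1 + 0 + 1 + 0 = 5 ≡ 1 (mod 2).
s = (1, 0, 1, 1)^T — this equals column 11 of H (binary 1011), so error is at position 11.
Correct: flip bit 11 of r = 100111111101100 to get c = 100111111111100.


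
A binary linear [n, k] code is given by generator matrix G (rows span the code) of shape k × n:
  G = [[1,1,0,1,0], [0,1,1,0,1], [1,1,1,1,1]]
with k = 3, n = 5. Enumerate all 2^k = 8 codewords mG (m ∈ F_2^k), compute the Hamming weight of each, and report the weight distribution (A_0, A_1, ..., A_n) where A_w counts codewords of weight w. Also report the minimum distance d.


Weight distribution: A_0 = 1, A_1 = 1, A_2 = 2, A_3 = 2, A_4 = 1, A_5 = 1. Minimum distance d = 1.

Enumerate all 2^3 = 8 messages m ∈ F_2^3.
For each, compute codeword c = mG in F_2^5, then tally its weight.
  m = 000 → c = 00000, weight = 0.
  m = 100 → c = 11010, weight = 3.
  m = 010 → c = 01101, weight = 3.
  m = 110 → c = 10111, weight = 4.
  m = 001 → c = 11111, weight = 5.
  m = 101 → c = 00101, weight = 2.
  m = 011 → c = 10010, weight = 2.
  m = 111 → c = 01000, weight = 1.
Tally weights:
  weight 0: 1 codewords.
  weight 1: 1 codewords.
  weight 2: 2 codewords.
  weight 3: 2 codewords.
  weight 4: 1 codewords.
  weight 5: 1 codewords.
Minimum distance d = smallest w > 0 with A_w > 0 = 1.
Sanity: Σ A_w = 8 = 2^3 = 8 ✓.


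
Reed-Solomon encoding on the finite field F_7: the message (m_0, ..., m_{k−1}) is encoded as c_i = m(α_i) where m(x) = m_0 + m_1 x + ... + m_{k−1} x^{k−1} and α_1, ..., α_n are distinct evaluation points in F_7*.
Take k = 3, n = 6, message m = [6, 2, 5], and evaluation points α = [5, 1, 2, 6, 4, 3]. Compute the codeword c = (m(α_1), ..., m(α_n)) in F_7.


c = [1, 6, 2, 2, 3, 1]

Message polynomial: m(x) = 6 + 2·x + 5·x^2 (mod 7).
For each evaluation point α_i, compute m(α_i) mod 7:
  α_1 = 5: Horner steps 5 → 6 → 1, so m(5) = 1.
  α_2 = 1: Horner steps 5 → 0 → 6, so m(1) = 6.
  α_3 = 2: Horner steps 5 → 5 → 2, so m(2) = 2.
  α_4 = 6: Horner steps 5 → 4 → 2, so m(6) = 2.
  α_5 = 4: Horner steps 5 → 1 → 3, so m(4) = 3.
  α_6 = 3: Horner steps 5 → 3 → 1, so m(3) = 1.
Codeword c = [1, 6, 2, 2, 3, 1] ∈ F_7^6.


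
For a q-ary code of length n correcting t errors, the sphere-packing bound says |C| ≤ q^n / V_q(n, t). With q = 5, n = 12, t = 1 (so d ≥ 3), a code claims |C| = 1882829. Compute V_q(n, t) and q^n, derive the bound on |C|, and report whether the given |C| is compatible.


V_q(n, t) = 49, q^n = 244140625, Hamming bound = 4982461, |C| = 1882829 ≤ bound (satisfied).

Step 1: Compute V_q(n, t) = Σ_{j=0}^1 C(n, j) (q−1)^j.
  j = 0: C(12,0)·(4)^0 = 1·1 = 1.
  j = 1: C(12,1)·(4)^1 = 12·4 = 48.
  V_q(n, t) = 1 + 48 = 49.
Step 2: q^n = 5^12 = 244140625.
Step 3: Hamming bound ⌊q^n / V_q(n,t)⌋ = ⌊244140625/49⌋ = 4982461.
Step 4: Compare |C| = 1882829 to 4982461: satisfied.
The claimed |C| lies below the Hamming bound.


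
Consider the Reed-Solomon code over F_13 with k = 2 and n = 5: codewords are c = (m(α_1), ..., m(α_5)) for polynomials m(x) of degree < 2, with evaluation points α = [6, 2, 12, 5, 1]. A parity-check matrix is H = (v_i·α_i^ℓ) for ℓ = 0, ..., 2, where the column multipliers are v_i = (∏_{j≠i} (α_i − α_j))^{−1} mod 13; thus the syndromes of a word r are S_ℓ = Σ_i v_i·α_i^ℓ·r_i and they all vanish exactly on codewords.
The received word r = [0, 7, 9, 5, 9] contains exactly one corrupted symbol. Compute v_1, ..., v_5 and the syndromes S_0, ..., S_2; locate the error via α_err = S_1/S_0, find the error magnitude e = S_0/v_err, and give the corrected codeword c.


S = (3, 3, 3), error at position 5, error magnitude e = 10, c = [0, 7, 9, 5, 12].

Step 1: column multipliers v_i = (∏_{j≠i}(α_i − α_j))^{−1} mod 13.
  i = 1 (α = 6): (6−2)(6−12)(6−5)(6−1) = 4·(−6)·1·5 = −120 ≡ 10, so v_1 = 10^{−1} = 4 (mod 13).
  i = 2 (α = 2): (2−6)(2−12)(2−5)(2−1) = (−4)·(−10)·(−3)·1 = −120 ≡ 10, so v_2 = 10^{−1} = 4 (mod 13).
  i = 3 (α = 12): (12−6)(12−2)(12−5)(12−1) = 6·10·7·11 = 4620 ≡ 5, so v_3 = 5^{−1} = 8 (mod 13).
  i = 4 (α = 5): (5−6)(5−2)(5−12)(5−1) = (−1)·3·(−7)·4 = 84 ≡ 6, so v_4 = 6^{−1} = 11 (mod 13).
  i = 5 (α = 1): (1−6)(1−2)(1−12)(1−5) = (−5)·(−1)·(−11)·(−4) = 220 ≡ 12, so v_5 = 12^{−1} = 12 (mod 13).
  v = [4, 4, 8, 11, 12].
Step 2: syndromes of r = [0, 7, 9, 5, 9] (all sums mod 13).
  S_0 = Σ v_i r_i = 4·0 + 4·7 + 8·9 + 11·5 + 12·9 = 263 ≡ 3.
  S_1 = Σ v_i α_i r_i = 4·6·0 + 4·2·7 + 8·12·9 + 11·5·5 + 12·1·9 = 1303 ≡ 3.
  α_i^2 mod 13 = [10, 4, 1, 12, 1].
  S_2 = Σ v_i α_i^2 r_i = 4·10·0 + 4·4·7 + 8·1·9 + 11·12·5 + 12·1·9 = 952 ≡ 3.
  S = (3, 3, 3) ≠ 0, so r is not a codeword (an error is present).
Step 3: locate the error. For a single error e at position i, S_ℓ = v_i·e·α_i^ℓ, so α_err = S_1/S_0.
  S_0^{−1} = 3^{−1} = 9 (mod 13), so α_err = 3·9 = 27 ≡ 1 = α_5. Error position i = 5.
  Consistency check: S_2/S_1 = 3·9 = 27 ≡ 1 = α_err ✓ (single-error assumption holds).
Step 4: error magnitude e = S_0/v_5 = S_0·∏_{j≠5}(α_5 − α_j) = 3·12 = 36 ≡ 10 (mod 13).
Step 5: correct position 5: c_5 = r_5 − e = 9 − 10 ≡ 12 (mod 13). Hence c = [0, 7, 9, 5, 12].
  Check: interpolating c through the α_i gives m(x) = 4 + 8·x (degree < 2) with m(α_i) = c_i for every i, so c is indeed a codeword.


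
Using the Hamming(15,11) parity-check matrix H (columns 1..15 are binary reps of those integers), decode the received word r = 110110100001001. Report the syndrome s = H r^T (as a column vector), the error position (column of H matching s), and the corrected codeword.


s = (0, 1, 1, 0)^T, error position = 6, corrected codeword c = 110111100001001

Compute s = H r^T mod 2 one row at a time:
  s_1 = 0 + 0 + 0 + 0 + 1 + 0 + 0 + 1 = 2 ≡ 0 (mod 2).
  s_2 = 1 + 1 + 0 + 1 + 1 + 0 + 0 + 1 = 5 ≡ 1 (mod 2).
  s_3 = 1 + 0 + 0 + 1 + 0 + 0 + 0 + 1 = 3 ≡ 1 (mod 2).
  s_4 = 1 + 0 + 1 + 1 + 0 + 0 + 0 + 1 = 4 ≡ 0 (mod 2).
s = (0, 1, 1, 0)^T — this equals column 6 of H (binary 0110), so error is at position 6.
Correct: flip bit 6 of r = 110110100001001 to get c = 110111100001001.


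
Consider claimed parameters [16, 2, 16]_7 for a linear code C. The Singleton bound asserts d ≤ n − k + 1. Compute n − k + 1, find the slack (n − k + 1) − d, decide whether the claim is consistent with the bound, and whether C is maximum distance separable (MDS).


Singleton RHS = n − k + 1 = 15, slack = -1, bound violated (no such code; not MDS).

Singleton bound: d ≤ n − k + 1.
Here n = 16, k = 2, so n − k + 1 = 15.
Given d = 16, check d ≤ 15: NO.
Slack = (n − k + 1) − d = -1.
The slack is negative: d = 16 exceeds n − k + 1 = 15 by 1, so the Singleton bound is violated and no linear [16, 2, 16]_7 code can exist. In particular it is not MDS (MDS requires d = n − k + 1 exactly).
Description: the claimed parameters are [16, 2, 16]_7; such a code would be impossible (violates the Singleton bound).


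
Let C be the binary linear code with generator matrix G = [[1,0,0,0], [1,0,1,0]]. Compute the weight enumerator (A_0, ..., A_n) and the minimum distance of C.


Weight distribution: A_0 = 1, A_1 = 2, A_2 = 1. Minimum distance d = 1.

Enumerate all 2^2 = 4 messages m ∈ F_2^2.
For each, compute codeword c = mG in F_2^4, then tally its weight.
  m = 00 → c = 0000, weight = 0.
  m = 10 → c = 1000, weight = 1.
  m = 01 → c = 1010, weight = 2.
  m = 11 → c = 0010, weight = 1.
Tally weights:
  weight 0: 1 codewords.
  weight 1: 2 codewords.
  weight 2: 1 codewords.
Minimum distance d = smallest w > 0 with A_w > 0 = 1.
Sanity: Σ A_w = 4 = 2^2 = 4 ✓.


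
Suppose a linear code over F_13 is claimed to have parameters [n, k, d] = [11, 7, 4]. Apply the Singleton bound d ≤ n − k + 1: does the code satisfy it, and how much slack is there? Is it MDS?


Singleton RHS = n − k + 1 = 5, slack = 1, bound satisfied, not MDS.

Singleton bound: d ≤ n − k + 1.
Here n = 11, k = 7, so n − k + 1 = 5.
Given d = 4, check d ≤ 5: YES.
Slack = (n − k + 1) − d = 1.
The code is NOT MDS (slack = 1 > 0).
Description: the claimed parameters are [11, 7, 4]_13; such a code would be non-MDS.


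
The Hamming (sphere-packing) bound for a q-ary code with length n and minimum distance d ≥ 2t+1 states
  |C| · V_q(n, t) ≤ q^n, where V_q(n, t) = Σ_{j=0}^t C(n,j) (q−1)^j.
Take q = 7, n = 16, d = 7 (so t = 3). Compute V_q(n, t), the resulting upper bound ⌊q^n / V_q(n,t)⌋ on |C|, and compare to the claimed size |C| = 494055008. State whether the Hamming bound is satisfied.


V_q(n, t) = 125377, q^n = 33232930569601, Hamming bound = 265064011, |C| = 494055008 > bound (violated).

Step 1: Compute V_q(n, t) = Σ_{j=0}^3 C(n, j) (q−1)^j.
  j = 0: C(16,0)·(6)^0 = 1·1 = 1.
  j = 1: C(16,1)·(6)^1 = 16·6 = 96.
  j = 2: C(16,2)·(6)^2 = 120·36 = 4320.
  j = 3: C(16,3)·(6)^3 = 560·216 = 120960.
  V_q(n, t) = 1 + 96 + 4320 + 120960 = 125377.
Step 2: q^n = 7^16 = 33232930569601.
Step 3: Hamming bound ⌊q^n / V_q(n,t)⌋ = ⌊33232930569601/125377⌋ = 265064011.
Step 4: Compare |C| = 494055008 to 265064011: violated.
The claimed |C| lies above the Hamming bound, so no 7-ary code of length 16 with d ≥ 7 can have 494055008 codewords.


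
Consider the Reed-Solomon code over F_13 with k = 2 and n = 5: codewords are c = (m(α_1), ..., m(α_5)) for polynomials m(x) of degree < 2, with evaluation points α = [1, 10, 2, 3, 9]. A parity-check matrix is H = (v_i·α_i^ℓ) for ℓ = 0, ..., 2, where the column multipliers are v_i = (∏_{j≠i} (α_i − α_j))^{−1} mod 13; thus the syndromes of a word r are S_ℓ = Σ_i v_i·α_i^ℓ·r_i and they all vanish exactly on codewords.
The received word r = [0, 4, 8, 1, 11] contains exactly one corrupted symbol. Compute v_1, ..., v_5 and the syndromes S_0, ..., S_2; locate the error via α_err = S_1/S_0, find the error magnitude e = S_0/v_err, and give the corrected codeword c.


S = (11, 11, 11), error at position 1, error magnitude e = 11, c = [2, 4, 8, 1, 11].

Step 1: column multipliers v_i = (∏_{j≠i}(α_i − α_j))^{−1} mod 13.
  i = 1 (α = 1): (1−10)(1−2)(1−3)(1−9) = (−9)·(−1)·(−2)·(−8) = 144 ≡ 1, so v_1 = 1^{−1} = 1 (mod 13).
  i = 2 (α = 10): (10−1)(10−2)(10−3)(10−9) = 9·8·7·1 = 504 ≡ 10, so v_2 = 10^{−1} = 4 (mod 13).
  i = 3 (α = 2): (2−1)(2−10)(2−3)(2−9) = 1·(−8)·(−1)·(−7) = −56 ≡ 9, so v_3 = 9^{−1} = 3 (mod 13).
  i = 4 (α = 3): (3−1)(3−10)(3−2)(3−9) = 2·(−7)·1·(−6) = 84 ≡ 6, so v_4 = 6^{−1} = 11 (mod 13).
  i = 5 (α = 9): (9−1)(9−10)(9−2)(9−3) = 8·(−1)·7·6 = −336 ≡ 2, so v_5 = 2^{−1} = 7 (mod 13).
  v = [1, 4, 3, 11, 7].
Step 2: syndromes of r = [0, 4, 8, 1, 11] (all sums mod 13).
  S_0 = Σ v_i r_i = 1·0 + 4·4 + 3·8 + 11·1 + 7·11 = 128 ≡ 11.
  S_1 = Σ v_i α_i r_i = 1·1·0 + 4·10·4 + 3·2·8 + 11·3·1 + 7·9·11 = 934 ≡ 11.
  α_i^2 mod 13 = [1, 9, 4, 9, 3].
  S_2 = Σ v_i α_i^2 r_i = 1·1·0 + 4·9·4 + 3·4·8 + 11·9·1 + 7·3·11 = 570 ≡ 11.
  S = (11, 11, 11) ≠ 0, so r is not a codeword (an error is present).
Step 3: locate the error. For a single error e at position i, S_ℓ = v_i·e·α_i^ℓ, so α_err = S_1/S_0.
  S_0^{−1} = 11^{−1} = 6 (mod 13), so α_err = 11·6 = 66 ≡ 1 = α_1. Error position i = 1.
  Consistency check: S_2/S_1 = 11·6 = 66 ≡ 1 = α_err ✓ (single-error assumption holds).
Step 4: error magnitude e = S_0/v_1 = S_0·∏_{j≠1}(α_1 − α_j) = 11·1 = 11 ≡ 11 (mod 13).
Step 5: correct position 1: c_1 = r_1 − e = 0 − 11 ≡ 2 (mod 13). Hence c = [2, 4, 8, 1, 11].
  Check: interpolating c through the α_i gives m(x) = 9 + 6·x (degree < 2) with m(α_i) = c_i for every i, so c is indeed a codeword.


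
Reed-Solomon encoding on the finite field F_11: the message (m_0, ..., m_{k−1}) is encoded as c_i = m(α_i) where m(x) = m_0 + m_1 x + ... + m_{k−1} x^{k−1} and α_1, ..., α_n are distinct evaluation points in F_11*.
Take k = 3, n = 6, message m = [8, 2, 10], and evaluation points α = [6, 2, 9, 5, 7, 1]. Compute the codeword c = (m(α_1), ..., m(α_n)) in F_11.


c = [6, 8, 0, 4, 6, 9]

Message polynomial: m(x) = 8 + 2·x + 10·x^2 (mod 11).
For each evaluation point α_i, compute m(α_i) mod 11:
  α_1 = 6: Horner steps 10 → 7 → 6, so m(6) = 6.
  α_2 = 2: Horner steps 10 → 0 → 8, so m(2) = 8.
  α_3 = 9: Horner steps 10 → 4 → 0, so m(9) = 0.
  α_4 = 5: Horner steps 10 → 8 → 4, so m(5) = 4.
  α_5 = 7: Horner steps 10 → 6 → 6, so m(7) = 6.
  α_6 = 1: Horner steps 10 → 1 → 9, so m(1) = 9.
Codeword c = [6, 8, 0, 4, 6, 9] ∈ F_11^6.


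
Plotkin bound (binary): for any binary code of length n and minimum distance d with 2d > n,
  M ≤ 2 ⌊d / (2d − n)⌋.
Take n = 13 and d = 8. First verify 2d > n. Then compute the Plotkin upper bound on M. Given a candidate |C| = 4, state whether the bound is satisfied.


Plotkin bound M ≤ 4; given |C| = 4 ≤ bound (satisfied).

Check applicability: 2d = 16, n = 13.
2d − n = 3 > 0, so Plotkin applies.
Compute d/(2d−n) = 8/3 ≈ 2.6667.
⌊d/(2d−n)⌋ = 2.
Plotkin bound: M ≤ 2·2 = 4.
Given |C| = 4, check: satisfied.
This |C| is at the Plotkin bound.


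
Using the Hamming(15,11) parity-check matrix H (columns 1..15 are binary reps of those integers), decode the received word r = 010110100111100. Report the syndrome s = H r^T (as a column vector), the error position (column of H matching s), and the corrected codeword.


s = (0, 1, 0, 0)^T, error position = 4, corrected codeword c = 010010100111100

Compute s = H r^T mod 2 one row at a time:
  s_1 = 0 + 0 + 1 + 1 + 1 + 1 + 0 + 0 = 4 ≡ 0 (mod 2).
  s_2 = 1 + 1 + 0 + 1 + 1 + 1 + 0 + 0 = 5 ≡ 1 (mod 2).
  s_3 = 1 + 0 + 0 + 1 + 1 + 1 + 0 + 0 = 4 ≡ 0 (mod 2).
  s_4 = 0 + 0 + 1 + 1 + 0 + 1 + 1 + 0 = 4 ≡ 0 (mod 2).
s = (0, 1, 0, 0)^T — this equals column 4 of H (binary 0100), so error is at position 4.
Correct: flip bit 4 of r = 010110100111100 to get c = 010010100111100.


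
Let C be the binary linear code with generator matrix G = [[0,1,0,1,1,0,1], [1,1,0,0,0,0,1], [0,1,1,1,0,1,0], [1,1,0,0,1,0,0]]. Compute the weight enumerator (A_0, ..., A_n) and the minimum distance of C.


Weight distribution: A_0 = 1, A_2 = 3, A_3 = 4, A_4 = 3, A_5 = 4, A_6 = 1. Minimum distance d = 2.

Enumerate all 2^4 = 16 messages m ∈ F_2^4.
For each, compute codeword c = mG in F_2^7, then tally its weight.
  m = 0000 → c = 0000000, weight = 0.
  m = 1000 → c = 0101101, weight = 4.
  m = 0100 → c = 1100001, weight = 3.
  m = 1100 → c = 1001100, weight = 3.
  m = 0010 → c = 0111010, weight = 4.
  m = 1010 → c = 0010111, weight = 4.
  m = 0110 → c = 1011011, weight = 5.
  m = 1110 → c = 1110110, weight = 5.
  m = 0001 → c = 1100100, weight = 3.
  m = 1001 → c = 1001001, weight = 3.
  m = 0101 → c = 0000101, weight = 2.
  m = 1101 → c = 0101000, weight = 2.
  m = 0011 → c = 1011110, weight = 5.
  m = 1011 → c = 1110011, weight = 5.
  m = 0111 → c = 0111111, weight = 6.
  m = 1111 → c = 0010010, weight = 2.
Tally weights:
  weight 0: 1 codewords.
  weight 2: 3 codewords.
  weight 3: 4 codewords.
  weight 4: 3 codewords.
  weight 5: 4 codewords.
  weight 6: 1 codewords.
Minimum distance d = smallest w > 0 with A_w > 0 = 2.
Sanity: Σ A_w = 16 = 2^4 = 16 ✓.


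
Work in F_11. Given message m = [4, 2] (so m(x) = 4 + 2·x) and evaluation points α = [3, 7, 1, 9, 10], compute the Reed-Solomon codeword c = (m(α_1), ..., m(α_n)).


c = [10, 7, 6, 0, 2]

Message polynomial: m(x) = 4 + 2·x (mod 11).
For each evaluation point α_i, compute m(α_i) mod 11:
  α_1 = 3: Horner steps 2 → 10, so m(3) = 10.
  α_2 = 7: Horner steps 2 → 7, so m(7) = 7.
  α_3 = 1: Horner steps 2 → 6, so m(1) = 6.
  α_4 = 9: Horner steps 2 → 0, so m(9) = 0.
  α_5 = 10: Horner steps 2 → 2, so m(10) = 2.
Codeword c = [10, 7, 6, 0, 2] ∈ F_11^5.


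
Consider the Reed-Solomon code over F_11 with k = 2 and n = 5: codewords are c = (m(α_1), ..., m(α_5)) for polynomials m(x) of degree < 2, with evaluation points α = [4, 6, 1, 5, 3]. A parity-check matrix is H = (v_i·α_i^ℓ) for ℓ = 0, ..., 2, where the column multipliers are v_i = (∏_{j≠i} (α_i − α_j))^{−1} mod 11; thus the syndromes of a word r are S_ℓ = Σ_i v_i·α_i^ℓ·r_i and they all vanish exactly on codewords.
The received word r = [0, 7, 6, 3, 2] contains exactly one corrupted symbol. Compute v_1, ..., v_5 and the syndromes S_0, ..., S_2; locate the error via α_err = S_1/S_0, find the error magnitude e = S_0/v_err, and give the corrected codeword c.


S = (9, 1, 5), error at position 4, error magnitude e = 5, c = [0, 7, 6, 9, 2].

Step 1: column multipliers v_i = (∏_{j≠i}(α_i − α_j))^{−1} mod 11.
  i = 1 (α = 4): (4−6)(4−1)(4−5)(4−3) = (−2)·3·(−1)·1 = 6 ≡ 6, so v_1 = 6^{−1} = 2 (mod 11).
  i = 2 (α = 6): (6−4)(6−1)(6−5)(6−3) = 2·5·1·3 = 30 ≡ 8, so v_2 = 8^{−1} = 7 (mod 11).
  i = 3 (α = 1): (1−4)(1−6)(1−5)(1−3) = (−3)·(−5)·(−4)·(−2) = 120 ≡ 10, so v_3 = 10^{−1} = 10 (mod 11).
  i = 4 (α = 5): (5−4)(5−6)(5−1)(5−3) = 1·(−1)·4·2 = −8 ≡ 3, so v_4 = 3^{−1} = 4 (mod 11).
  i = 5 (α = 3): (3−4)(3−6)(3−1)(3−5) = (−1)·(−3)·2·(−2) = −12 ≡ 10, so v_5 = 10^{−1} = 10 (mod 11).
  v = [2, 7, 10, 4, 10].
Step 2: syndromes of r = [0, 7, 6, 3, 2] (all sums mod 11).
  S_0 = Σ v_i r_i = 2·0 + 7·7 + 10·6 + 4·3 + 10·2 = 141 ≡ 9.
  S_1 = Σ v_i α_i r_i = 2·4·0 + 7·6·7 + 10·1·6 + 4·5·3 + 10·3·2 = 474 ≡ 1.
  α_i^2 mod 11 = [5, 3, 1, 3, 9].
  S_2 = Σ v_i α_i^2 r_i = 2·5·0 + 7·3·7 + 10·1·6 + 4·3·3 + 10·9·2 = 423 ≡ 5.
  S = (9, 1, 5) ≠ 0, so r is not a codeword (an error is present).
Step 3: locate the error. For a single error e at position i, S_ℓ = v_i·e·α_i^ℓ, so α_err = S_1/S_0.
  S_0^{−1} = 9^{−1} = 5 (mod 11), so α_err = 1·5 = 5 ≡ 5 = α_4. Error position i = 4.
  Consistency check: S_2/S_1 = 5·1 = 5 ≡ 5 = α_err ✓ (single-error assumption holds).
Step 4: error magnitude e = S_0/v_4 = S_0·∏_{j≠4}(α_4 − α_j) = 9·3 = 27 ≡ 5 (mod 11).
Step 5: correct position 4: c_4 = r_4 − e = 3 − 5 ≡ 9 (mod 11). Hence c = [0, 7, 6, 9, 2].
  Check: interpolating c through the α_i gives m(x) = 8 + 9·x (degree < 2) with m(α_i) = c_i for every i, so c is indeed a codeword.


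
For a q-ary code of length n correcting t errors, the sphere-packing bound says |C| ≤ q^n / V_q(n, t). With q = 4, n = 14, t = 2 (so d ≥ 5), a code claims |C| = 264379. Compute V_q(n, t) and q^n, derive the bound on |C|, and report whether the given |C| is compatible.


V_q(n, t) = 862, q^n = 268435456, Hamming bound = 311410, |C| = 264379 ≤ bound (satisfied).

Step 1: Compute V_q(n, t) = Σ_{j=0}^2 C(n, j) (q−1)^j.
  j = 0: C(14,0)·(3)^0 = 1·1 = 1.
  j = 1: C(14,1)·(3)^1 = 14·3 = 42.
  j = 2: C(14,2)·(3)^2 = 91·9 = 819.
  V_q(n, t) = 1 + 42 + 819 = 862.
Step 2: q^n = 4^14 = 268435456.
Step 3: Hamming bound ⌊q^n / V_q(n,t)⌋ = ⌊268435456/862⌋ = 311410.
Step 4: Compare |C| = 264379 to 311410: satisfied.
The claimed |C| lies below the Hamming bound.


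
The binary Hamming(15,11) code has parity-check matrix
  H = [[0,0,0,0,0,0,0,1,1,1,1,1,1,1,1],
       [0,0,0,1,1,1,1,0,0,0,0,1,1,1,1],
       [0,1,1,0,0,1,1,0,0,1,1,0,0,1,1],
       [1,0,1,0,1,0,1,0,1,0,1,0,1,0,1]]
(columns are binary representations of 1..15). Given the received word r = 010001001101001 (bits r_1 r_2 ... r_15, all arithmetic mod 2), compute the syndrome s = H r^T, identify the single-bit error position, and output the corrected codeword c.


s = (0, 1, 0, 0)^T, error position = 4, corrected codeword c = 010101001101001

Compute s = H r^T mod 2 one row at a time:
  s_1 = 0 + 1 + 1 + 0 + 1 + 0 + 0 + 1 = 4 ≡ 0 (mod 2).
  s_2 = 0 + 0 + 1 + 0 + 1 + 0 + 0 + 1 = 3 ≡ 1 (mod 2).
  s_3 = 1 + 0 + 1 + 0 + 1 + 0 + 0 + 1 = 4 ≡ 0 (mod 2).
  s_4 = 0 + 0 + 0 + 0 + 1 + 0 + 0 + 1 = 2 ≡ 0 (mod 2).
s = (0, 1, 0, 0)^T — this equals column 4 of H (binary 0100), so error is at position 4.
Correct: flip bit 4 of r = 010001001101001 to get c = 010101001101001.


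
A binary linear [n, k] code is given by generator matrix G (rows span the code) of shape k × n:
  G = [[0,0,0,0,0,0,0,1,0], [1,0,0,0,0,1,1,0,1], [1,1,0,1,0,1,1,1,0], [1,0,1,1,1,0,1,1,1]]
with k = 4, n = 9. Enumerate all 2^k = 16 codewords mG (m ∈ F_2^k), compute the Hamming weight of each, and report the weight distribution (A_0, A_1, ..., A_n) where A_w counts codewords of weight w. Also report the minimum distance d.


Weight distribution: A_0 = 1, A_1 = 1, A_3 = 1, A_4 = 3, A_5 = 5, A_6 = 4, A_7 = 1. Minimum distance d = 1.

Enumerate all 2^4 = 16 messages m ∈ F_2^4.
For each, compute codeword c = mG in F_2^9, then tally its weight.
  m = 0000 → c = 000000000, weight = 0.
  m = 1000 → c = 000000010, weight = 1.
  m = 0100 → c = 100001101, weight = 4.
  m = 1100 → c = 100001111, weight = 5.
  m = 0010 → c = 110101110, weight = 6.
  m = 1010 → c = 110101100, weight = 5.
  m = 0110 → c = 010100011, weight = 4.
  m = 1110 → c = 010100001, weight = 3.
  m = 0001 → c = 101110111, weight = 7.
  m = 1001 → c = 101110101, weight = 6.
  m = 0101 → c = 001111010, weight = 5.
  m = 1101 → c = 001111000, weight = 4.
  m = 0011 → c = 011011001, weight = 5.
  m = 1011 → c = 011011011, weight = 6.
  m = 0111 → c = 111010100, weight = 5.
  m = 1111 → c = 111010110, weight = 6.
Tally weights:
  weight 0: 1 codewords.
  weight 1: 1 codewords.
  weight 3: 1 codewords.
  weight 4: 3 codewords.
  weight 5: 5 codewords.
  weight 6: 4 codewords.
  weight 7: 1 codewords.
Minimum distance d = smallest w > 0 with A_w > 0 = 1.
Sanity: Σ A_w = 16 = 2^4 = 16 ✓.


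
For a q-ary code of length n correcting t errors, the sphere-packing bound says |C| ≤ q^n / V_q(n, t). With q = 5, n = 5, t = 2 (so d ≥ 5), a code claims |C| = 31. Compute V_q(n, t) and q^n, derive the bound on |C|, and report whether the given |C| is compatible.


V_q(n, t) = 181, q^n = 3125, Hamming bound = 17, |C| = 31 > bound (violated).

Step 1: Compute V_q(n, t) = Σ_{j=0}^2 C(n, j) (q−1)^j.
  j = 0: C(5,0)·(4)^0 = 1·1 = 1.
  j = 1: C(5,1)·(4)^1 = 5·4 = 20.
  j = 2: C(5,2)·(4)^2 = 10·16 = 160.
  V_q(n, t) = 1 + 20 + 160 = 181.
Step 2: q^n = 5^5 = 3125.
Step 3: Hamming bound ⌊q^n / V_q(n,t)⌋ = ⌊3125/181⌋ = 17.
Step 4: Compare |C| = 31 to 17: violated.
The claimed |C| lies above the Hamming bound, so no 5-ary code of length 5 with d ≥ 5 can have 31 codewords.


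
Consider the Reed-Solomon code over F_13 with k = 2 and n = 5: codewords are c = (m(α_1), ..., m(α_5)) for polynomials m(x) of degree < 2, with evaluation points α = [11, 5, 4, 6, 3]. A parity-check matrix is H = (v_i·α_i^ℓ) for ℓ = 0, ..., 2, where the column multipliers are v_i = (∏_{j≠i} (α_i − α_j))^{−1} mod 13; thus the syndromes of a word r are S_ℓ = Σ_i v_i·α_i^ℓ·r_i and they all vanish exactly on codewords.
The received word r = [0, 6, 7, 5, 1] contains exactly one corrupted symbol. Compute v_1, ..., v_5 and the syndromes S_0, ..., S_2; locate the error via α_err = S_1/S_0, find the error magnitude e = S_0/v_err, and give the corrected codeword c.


S = (5, 2, 6), error at position 5, error magnitude e = 6, c = [0, 6, 7, 5, 8].

Step 1: column multipliers v_i = (∏_{j≠i}(α_i − α_j))^{−1} mod 13.
  i = 1 (α = 11): (11−5)(11−4)(11−6)(11−3) = 6·7·5·8 = 1680 ≡ 3, so v_1 = 3^{−1} = 9 (mod 13).
  i = 2 (α = 5): (5−11)(5−4)(5−6)(5−3) = (−6)·1·(−1)·2 = 12 ≡ 12, so v_2 = 12^{−1} = 12 (mod 13).
  i = 3 (α = 4): (4−11)(4−5)(4−6)(4−3) = (−7)·(−1)·(−2)·1 = −14 ≡ 12, so v_3 = 12^{−1} = 12 (mod 13).
  i = 4 (α = 6): (6−11)(6−5)(6−4)(6−3) = (−5)·1·2·3 = −30 ≡ 9, so v_4 = 9^{−1} = 3 (mod 13).
  i = 5 (α = 3): (3−11)(3−5)(3−4)(3−6) = (−8)·(−2)·(−1)·(−3) = 48 ≡ 9, so v_5 = 9^{−1} = 3 (mod 13).
  v = [9, 12, 12, 3, 3].
Step 2: syndromes of r = [0, 6, 7, 5, 1] (all sums mod 13).
  S_0 = Σ v_i r_i = 9·0 + 12·6 + 12·7 + 3·5 + 3·1 = 174 ≡ 5.
  S_1 = Σ v_i α_i r_i = 9·11·0 + 12·5·6 + 12·4·7 + 3·6·5 + 3·3·1 = 795 ≡ 2.
  α_i^2 mod 13 = [4, 12, 3, 10, 9].
  S_2 = Σ v_i α_i^2 r_i = 9·4·0 + 12·12·6 + 12·3·7 + 3·10·5 + 3·9·1 = 1293 ≡ 6.
  S = (5, 2, 6) ≠ 0, so r is not a codeword (an error is present).
Step 3: locate the error. For a single error e at position i, S_ℓ = v_i·e·α_i^ℓ, so α_err = S_1/S_0.
  S_0^{−1} = 5^{−1} = 8 (mod 13), so α_err = 2·8 = 16 ≡ 3 = α_5. Error position i = 5.
  Consistency check: S_2/S_1 = 6·7 = 42 ≡ 3 = α_err ✓ (single-error assumption holds).
Step 4: error magnitude e = S_0/v_5 = S_0·∏_{j≠5}(α_5 − α_j) = 5·9 = 45 ≡ 6 (mod 13).
Step 5: correct position 5: c_5 = r_5 − e = 1 − 6 ≡ 8 (mod 13). Hence c = [0, 6, 7, 5, 8].
  Check: interpolating c through the α_i gives m(x) = 11 + 12·x (degree < 2) with m(α_i) = c_i for every i, so c is indeed a codeword.


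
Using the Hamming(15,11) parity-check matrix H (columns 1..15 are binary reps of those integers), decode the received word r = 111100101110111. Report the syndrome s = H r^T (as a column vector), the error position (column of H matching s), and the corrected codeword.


s = (0, 1, 1, 1)^T, error position = 7, corrected codeword c = 111100001110111

Compute s = H r^T mod 2 one row at a time:
  s_1 = 0 + 1 + 1 + 1 + 0 + 1 + 1 + 1 = 6 ≡ 0 (mod 2).
  s_2 = 1 + 0 + 0 + 1 + 0 + 1 + 1 + 1 = 5 ≡ 1 (mod 2).
  s_3 = 1 + 1 + 0 + 1 + 1 + 1 + 1 + 1 = 7 ≡ 1 (mod 2).
  s_4 = 1 + 1 + 0 + 1 + 1 + 1 + 1 + 1 = 7 ≡ 1 (mod 2).
s = (0, 1, 1, 1)^T — this equals column 7 of H (binary 0111), so error is at position 7.
Correct: flip bit 7 of r = 111100101110111 to get c = 111100001110111.


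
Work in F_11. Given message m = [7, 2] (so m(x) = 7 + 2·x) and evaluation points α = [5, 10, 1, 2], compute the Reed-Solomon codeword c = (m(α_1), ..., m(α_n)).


c = [6, 5, 9, 0]

Message polynomial: m(x) = 7 + 2·x (mod 11).
For each evaluation point α_i, compute m(α_i) mod 11:
  α_1 = 5: Horner steps 2 → 6, so m(5) = 6.
  α_2 = 10: Horner steps 2 → 5, so m(10) = 5.
  α_3 = 1: Horner steps 2 → 9, so m(1) = 9.
  α_4 = 2: Horner steps 2 → 0, so m(2) = 0.
Codeword c = [6, 5, 9, 0] ∈ F_11^4.


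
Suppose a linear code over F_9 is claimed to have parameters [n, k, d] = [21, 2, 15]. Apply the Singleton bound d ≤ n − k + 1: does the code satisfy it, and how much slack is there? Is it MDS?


Singleton RHS = n − k + 1 = 20, slack = 5, bound satisfied, not MDS.

Singleton bound: d ≤ n − k + 1.
Here n = 21, k = 2, so n − k + 1 = 20.
Given d = 15, check d ≤ 20: YES.
Slack = (n − k + 1) − d = 5.
The code is NOT MDS (slack = 5 > 0).
Description: the claimed parameters are [21, 2, 15]_9; such a code would be non-MDS.


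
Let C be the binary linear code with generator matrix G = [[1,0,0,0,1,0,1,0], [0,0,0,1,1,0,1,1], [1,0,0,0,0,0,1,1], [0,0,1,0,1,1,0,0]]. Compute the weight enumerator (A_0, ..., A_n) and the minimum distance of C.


Weight distribution: A_0 = 1, A_2 = 2, A_3 = 6, A_4 = 3, A_5 = 2, A_6 = 2. Minimum distance d = 2.

Enumerate all 2^4 = 16 messages m ∈ F_2^4.
For each, compute codeword c = mG in F_2^8, then tally its weight.
  m = 0000 → c = 00000000, weight = 0.
  m = 1000 → c = 10001010, weight = 3.
  m = 0100 → c = 00011011, weight = 4.
  m = 1100 → c = 10010001, weight = 3.
  m = 0010 → c = 10000011, weight = 3.
  m = 1010 → c = 00001001, weight = 2.
  m = 0110 → c = 10011000, weight = 3.
  m = 1110 → c = 00010010, weight = 2.
  m = 0001 → c = 00101100, weight = 3.
  m = 1001 → c = 10100110, weight = 4.
  m = 0101 → c = 00110111, weight = 5.
  m = 1101 → c = 10111101, weight = 6.
  m = 0011 → c = 10101111, weight = 6.
  m = 1011 → c = 00100101, weight = 3.
  m = 0111 → c = 10110100, weight = 4.
  m = 1111 → c = 00111110, weight = 5.
Tally weights:
  weight 0: 1 codewords.
  weight 2: 2 codewords.
  weight 3: 6 codewords.
  weight 4: 3 codewords.
  weight 5: 2 codewords.
  weight 6: 2 codewords.
Minimum distance d = smallest w > 0 with A_w > 0 = 2.
Sanity: Σ A_w = 16 = 2^4 = 16 ✓.


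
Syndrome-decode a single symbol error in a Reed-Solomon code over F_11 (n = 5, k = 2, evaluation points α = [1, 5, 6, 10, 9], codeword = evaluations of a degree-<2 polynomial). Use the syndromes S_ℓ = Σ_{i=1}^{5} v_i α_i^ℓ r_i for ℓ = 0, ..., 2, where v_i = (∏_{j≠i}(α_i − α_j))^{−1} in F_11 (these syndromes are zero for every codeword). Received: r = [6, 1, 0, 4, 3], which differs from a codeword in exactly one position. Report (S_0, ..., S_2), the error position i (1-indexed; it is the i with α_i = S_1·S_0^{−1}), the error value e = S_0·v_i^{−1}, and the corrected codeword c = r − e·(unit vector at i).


S = (3, 4, 9), error at position 2, error magnitude e = 2, c = [6, 10, 0, 4, 3].

Step 1: column multipliers v_i = (∏_{j≠i}(α_i − α_j))^{−1} mod 11.
  i = 1 (α = 1): (1−5)(1−6)(1−10)(1−9) = (−4)·(−5)·(−9)·(−8) = 1440 ≡ 10, so v_1 = 10^{−1} = 10 (mod 11).
  i = 2 (α = 5): (5−1)(5−6)(5−10)(5−9) = 4·(−1)·(−5)·(−4) = −80 ≡ 8, so v_2 = 8^{−1} = 7 (mod 11).
  i = 3 (α = 6): (6−1)(6−5)(6−10)(6−9) = 5·1·(−4)·(−3) = 60 ≡ 5, so v_3 = 5^{−1} = 9 (mod 11).
  i = 4 (α = 10): (10−1)(10−5)(10−6)(10−9) = 9·5·4·1 = 180 ≡ 4, so v_4 = 4^{−1} = 3 (mod 11).
  i = 5 (α = 9): (9−1)(9−5)(9−6)(9−10) = 8·4·3·(−1) = −96 ≡ 3, so v_5 = 3^{−1} = 4 (mod 11).
  v = [10, 7, 9, 3, 4].
Step 2: syndromes of r = [6, 1, 0, 4, 3] (all sums mod 11).
  S_0 = Σ v_i r_i = 10·6 + 7·1 + 9·0 + 3·4 + 4·3 = 91 ≡ 3.
  S_1 = Σ v_i α_i r_i = 10·1·6 + 7·5·1 + 9·6·0 + 3·10·4 + 4·9·3 = 323 ≡ 4.
  α_i^2 mod 11 = [1, 3, 3, 1, 4].
  S_2 = Σ v_i α_i^2 r_i = 10·1·6 + 7·3·1 + 9·3·0 + 3·1·4 + 4·4·3 = 141 ≡ 9.
  S = (3, 4, 9) ≠ 0, so r is not a codeword (an error is present).
Step 3: locate the error. For a single error e at position i, S_ℓ = v_i·e·α_i^ℓ, so α_err = S_1/S_0.
  S_0^{−1} = 3^{−1} = 4 (mod 11), so α_err = 4·4 = 16 ≡ 5 = α_2. Error position i = 2.
  Consistency check: S_2/S_1 = 9·3 = 27 ≡ 5 = α_err ✓ (single-error assumption holds).
Step 4: error magnitude e = S_0/v_2 = S_0·∏_{j≠2}(α_2 − α_j) = 3·8 = 24 ≡ 2 (mod 11).
Step 5: correct position 2: c_2 = r_2 − e = 1 − 2 ≡ 10 (mod 11). Hence c = [6, 10, 0, 4, 3].
  Check: interpolating c through the α_i gives m(x) = 5 + 1·x (degree < 2) with m(α_i) = c_i for every i, so c is indeed a codeword.


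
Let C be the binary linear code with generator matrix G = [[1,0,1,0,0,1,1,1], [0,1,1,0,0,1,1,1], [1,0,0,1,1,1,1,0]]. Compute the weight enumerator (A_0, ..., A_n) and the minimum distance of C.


Weight distribution: A_0 = 1, A_2 = 1, A_4 = 1, A_5 = 4, A_6 = 1. Minimum distance d = 2.

Enumerate all 2^3 = 8 messages m ∈ F_2^3.
For each, compute codeword c = mG in F_2^8, then tally its weight.
  m = 000 → c = 00000000, weight = 0.
  m = 100 → c = 10100111, weight = 5.
  m = 010 → c = 01100111, weight = 5.
  m = 110 → c = 11000000, weight = 2.
  m = 001 → c = 10011110, weight = 5.
  m = 101 → c = 00111001, weight = 4.
  m = 011 → c = 11111001, weight = 6.
  m = 111 → c = 01011110, weight = 5.
Tally weights:
  weight 0: 1 codewords.
  weight 2: 1 codewords.
  weight 4: 1 codewords.
  weight 5: 4 codewords.
  weight 6: 1 codewords.
Minimum distance d = smallest w > 0 with A_w > 0 = 2.
Sanity: Σ A_w = 8 = 2^3 = 8 ✓.
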